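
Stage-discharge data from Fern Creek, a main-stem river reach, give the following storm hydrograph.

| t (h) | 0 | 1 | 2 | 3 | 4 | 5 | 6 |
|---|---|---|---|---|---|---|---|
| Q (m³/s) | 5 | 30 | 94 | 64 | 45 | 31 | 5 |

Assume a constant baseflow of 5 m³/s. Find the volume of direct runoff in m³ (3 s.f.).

V ≈ 8.60 × 10^5 m³

Direct-runoff ordinates (Q − Q_b): 0.0, 25.0, 89.0, 59.0, 40.0, 26.0, 0.0 m³/s.
ΣQ_DR = 239.0 m³/s.
With Δt = 1 h = 3600 s, V = ΣQ_DR · Δt = 239.0 × 3600 = 8.60 × 10^5 m³.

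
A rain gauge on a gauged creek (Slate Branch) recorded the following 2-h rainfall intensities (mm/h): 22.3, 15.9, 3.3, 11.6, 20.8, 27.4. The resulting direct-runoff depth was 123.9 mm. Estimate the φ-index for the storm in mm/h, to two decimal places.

φ ≈ 7.21 mm/h

Only the 5 blocks with intensity above φ contribute runoff: 22.3, 15.9, 11.6, 20.8, 27.4 mm/h.
Σ(I−φ)·Δt = d  ⇒  (22.3+15.9+11.6+20.8+27.4 − 5φ)·2 = 123.9
φ = (98.00 − 123.9/2) / 5 = 7.21 mm/h.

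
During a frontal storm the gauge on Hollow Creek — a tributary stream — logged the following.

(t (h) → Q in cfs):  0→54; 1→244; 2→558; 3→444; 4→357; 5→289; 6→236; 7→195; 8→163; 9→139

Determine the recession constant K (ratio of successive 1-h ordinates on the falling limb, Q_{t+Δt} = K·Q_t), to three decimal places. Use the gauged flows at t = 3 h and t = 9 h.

K ≈ 0.824

Using the recession-limb readings at t = 3 h and t = 9 h: Q falls from 444 to 139 cfs over 6 intervals.
K = (Q₂/Q₁)^(1/6) = (139/444)^(1/6) = 0.824.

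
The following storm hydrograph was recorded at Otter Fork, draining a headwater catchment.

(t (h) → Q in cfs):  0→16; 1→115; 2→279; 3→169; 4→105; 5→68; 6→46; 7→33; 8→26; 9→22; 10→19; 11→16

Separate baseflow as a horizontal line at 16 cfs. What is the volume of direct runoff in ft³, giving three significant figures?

Direct-runoff ordinates (Q − Q_b): 0.0, 99.0, 263.0, 153.0, 89.0, 52.0, 30.0, 17.0, 10.0, 6.0, 3.0, 0.0 cfs.
ΣQ_DR = 722.0 cfs.
With Δt = 1 h = 3600 s, V = ΣQ_DR · Δt = 722.0 × 3600 = 2.60 × 10^6 ft³.

V ≈ 2.60 × 10^6 ft³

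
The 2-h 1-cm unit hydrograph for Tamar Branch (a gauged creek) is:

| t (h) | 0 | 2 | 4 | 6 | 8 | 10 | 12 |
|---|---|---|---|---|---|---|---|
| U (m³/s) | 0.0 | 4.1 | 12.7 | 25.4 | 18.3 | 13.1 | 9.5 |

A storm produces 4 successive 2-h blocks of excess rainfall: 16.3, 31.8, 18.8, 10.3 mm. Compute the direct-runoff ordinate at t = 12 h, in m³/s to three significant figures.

Q ≈ 118 m³/s

By discrete convolution, Q_j = Σ (P_i / 10 mm) · U_{j−i}.
At t = 12 h (j=6): Q = (16.3/10)·9.5 + (31.8/10)·13.1 + (18.8/10)·18.3 + (10.3/10)·25.4 = 118 m³/s.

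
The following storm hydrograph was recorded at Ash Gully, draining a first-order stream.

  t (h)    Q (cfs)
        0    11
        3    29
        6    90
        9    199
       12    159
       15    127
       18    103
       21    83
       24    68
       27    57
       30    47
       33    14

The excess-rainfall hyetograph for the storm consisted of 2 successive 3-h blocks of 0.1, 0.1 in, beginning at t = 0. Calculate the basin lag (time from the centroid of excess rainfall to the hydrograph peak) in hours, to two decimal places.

Centroid of excess rainfall: t_c = Σ P_i·t̄_i / ΣP_i = 3.0000 h (block centres at 1.5, 4.5 h).
Hydrograph peak occurs at t = 9 h, so basin lag t_L = 9 − 3.0000 = 6.00 h.

t_L ≈ 6.00 h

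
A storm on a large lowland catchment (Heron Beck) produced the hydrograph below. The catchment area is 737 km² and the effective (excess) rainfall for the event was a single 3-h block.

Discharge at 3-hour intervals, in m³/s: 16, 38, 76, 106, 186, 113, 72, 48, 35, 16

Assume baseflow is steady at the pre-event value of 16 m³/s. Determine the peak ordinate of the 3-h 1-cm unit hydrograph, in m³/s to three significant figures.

U_p ≈ 212 m³/s

Direct runoff: 0.0, 22.0, 60.0, 90.0, 170.0, 97.0, 56.0, 32.0, 19.0, 0.0 m³/s; ΣQ_DR = 546.0 m³/s, peak = 170.0 m³/s.
Runoff depth d = ΣQ_DR·Δt / A = 546.0 × 10800 / (737 km²) = 8.001 mm.
The 1-cm UH is the DRH scaled by (10 mm)/d, so U_p = 170.0 × 10/8.001 = 212 m³/s.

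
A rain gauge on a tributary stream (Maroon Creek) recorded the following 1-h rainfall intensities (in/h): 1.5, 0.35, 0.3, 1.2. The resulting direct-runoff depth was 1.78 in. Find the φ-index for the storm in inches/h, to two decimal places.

Only the 2 blocks with intensity above φ contribute runoff: 1.5, 1.2 in/h.
Σ(I−φ)·Δt = d  ⇒  (1.5+1.2 − 2φ)·1 = 1.78
φ = (2.700 − 1.78/1) / 2 = 0.46 in/h.

φ ≈ 0.46 in/h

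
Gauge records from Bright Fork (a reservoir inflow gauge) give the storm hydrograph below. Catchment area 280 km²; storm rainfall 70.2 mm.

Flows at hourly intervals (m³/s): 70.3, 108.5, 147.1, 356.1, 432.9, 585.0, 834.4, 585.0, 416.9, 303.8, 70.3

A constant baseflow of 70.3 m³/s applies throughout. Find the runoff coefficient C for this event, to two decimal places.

ΣQ_DR = 3137 m³/s; V = ΣQ_DR·Δt = 1.129 × 10^7 m³.
Runoff depth d = V / A = 40.33 mm.
C = d / P = 40.33 / 70.2 = 0.57.

C ≈ 0.57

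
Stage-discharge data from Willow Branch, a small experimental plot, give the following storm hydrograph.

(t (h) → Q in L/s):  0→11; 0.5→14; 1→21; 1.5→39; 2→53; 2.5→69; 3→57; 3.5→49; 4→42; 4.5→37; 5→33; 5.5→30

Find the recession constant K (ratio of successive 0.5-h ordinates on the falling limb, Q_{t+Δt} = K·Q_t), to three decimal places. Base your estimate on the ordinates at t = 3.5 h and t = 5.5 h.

Using the recession-limb readings at t = 3.5 h and t = 5.5 h: Q falls from 49 to 30 L/s over 4 intervals.
K = (Q₂/Q₁)^(1/4) = (30/49)^(1/4) = 0.885.

K ≈ 0.885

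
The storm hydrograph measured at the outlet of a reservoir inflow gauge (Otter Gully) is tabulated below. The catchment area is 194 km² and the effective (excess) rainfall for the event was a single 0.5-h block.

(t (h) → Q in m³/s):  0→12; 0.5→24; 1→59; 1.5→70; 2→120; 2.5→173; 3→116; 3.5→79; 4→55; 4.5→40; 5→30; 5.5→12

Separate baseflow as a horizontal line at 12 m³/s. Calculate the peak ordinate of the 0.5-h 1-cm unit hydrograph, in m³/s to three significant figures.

U_p ≈ 269 m³/s

Direct runoff: 0.0, 12.0, 47.0, 58.0, 108.0, 161.0, 104.0, 67.0, 43.0, 28.0, 18.0, 0.0 m³/s; ΣQ_DR = 646.0 m³/s, peak = 161.0 m³/s.
Runoff depth d = ΣQ_DR·Δt / A = 646.0 × 1800 / (194 km²) = 5.994 mm.
The 1-cm UH is the DRH scaled by (10 mm)/d, so U_p = 161.0 × 10/5.994 = 269 m³/s.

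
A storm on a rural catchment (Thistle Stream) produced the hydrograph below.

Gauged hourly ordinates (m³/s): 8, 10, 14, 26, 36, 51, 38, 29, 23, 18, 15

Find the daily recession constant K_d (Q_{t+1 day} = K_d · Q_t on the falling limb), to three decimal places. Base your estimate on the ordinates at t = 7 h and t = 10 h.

K_d ≈ 0.005

Between t = 7 h and t = 10 h the flow falls from 29 to 15 m³/s over 3×1 h = 3 h.
Per-interval ratio K = (15/29)^(1/3) = 0.8027; K_d = K^(24/1) = 0.005.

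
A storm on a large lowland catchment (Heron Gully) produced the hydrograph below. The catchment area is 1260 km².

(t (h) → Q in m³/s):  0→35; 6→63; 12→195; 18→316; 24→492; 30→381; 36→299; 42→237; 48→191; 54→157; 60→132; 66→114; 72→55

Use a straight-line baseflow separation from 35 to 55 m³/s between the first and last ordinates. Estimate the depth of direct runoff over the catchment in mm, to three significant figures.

Direct runoff: 0.00, 26.33, 156.67, 276.00, 450.33, 337.67, 254.00, 190.33, 142.67, 107.00, 80.33, 60.67, 0.00 m³/s; ΣQ_DR = 2082 m³/s.
V = ΣQ_DR · Δt = 2082 × 21600 s = 4.497 × 10^7 m³.
Over A = 1260 km², depth = V / A = 35.7 mm.

d ≈ 35.7 mm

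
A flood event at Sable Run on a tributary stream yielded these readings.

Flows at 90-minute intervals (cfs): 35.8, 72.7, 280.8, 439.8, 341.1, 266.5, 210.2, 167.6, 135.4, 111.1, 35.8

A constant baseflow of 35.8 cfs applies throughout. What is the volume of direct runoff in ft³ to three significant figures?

Direct-runoff ordinates (Q − Q_b): 0.0, 36.9, 245.0, 404.0, 305.3, 230.7, 174.4, 131.8, 99.6, 75.3, 0.0 cfs.
ΣQ_DR = 1703 cfs.
With Δt = 1.5 h = 5400 s, V = ΣQ_DR · Δt = 1703 × 5400 = 9.20 × 10^6 ft³.

V ≈ 9.20 × 10^6 ft³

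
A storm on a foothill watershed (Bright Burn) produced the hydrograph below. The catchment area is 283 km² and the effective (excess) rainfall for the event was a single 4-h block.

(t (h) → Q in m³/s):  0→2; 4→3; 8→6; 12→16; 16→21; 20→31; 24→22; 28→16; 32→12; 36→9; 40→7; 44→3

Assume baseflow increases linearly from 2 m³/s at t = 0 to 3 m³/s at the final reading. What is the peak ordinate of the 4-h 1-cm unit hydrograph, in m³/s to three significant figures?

Direct runoff: 0.00, 0.91, 3.82, 13.73, 18.64, 28.55, 19.45, 13.36, 9.27, 6.18, 4.09, 0.00 m³/s; ΣQ_DR = 118.0 m³/s, peak = 28.55 m³/s.
Runoff depth d = ΣQ_DR·Δt / A = 118.0 × 14400 / (283 km²) = 6.004 mm.
The 1-cm UH is the DRH scaled by (10 mm)/d, so U_p = 28.55 × 10/6.004 = 47.5 m³/s.

U_p ≈ 47.5 m³/s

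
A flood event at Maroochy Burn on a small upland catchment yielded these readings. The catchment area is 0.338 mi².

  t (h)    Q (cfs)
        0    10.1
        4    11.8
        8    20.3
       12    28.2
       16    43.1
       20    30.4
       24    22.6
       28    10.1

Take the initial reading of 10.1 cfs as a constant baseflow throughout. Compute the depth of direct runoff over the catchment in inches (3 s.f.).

Direct runoff: 0.0, 1.7, 10.2, 18.1, 33.0, 20.3, 12.5, 0.0 cfs; ΣQ_DR = 95.80 cfs.
V = ΣQ_DR · Δt = 95.80 × 14400 s = 1.380 × 10^6 ft³.
Over A = 0.338 mi², depth = V / A = 1.76 in.

d ≈ 1.76 in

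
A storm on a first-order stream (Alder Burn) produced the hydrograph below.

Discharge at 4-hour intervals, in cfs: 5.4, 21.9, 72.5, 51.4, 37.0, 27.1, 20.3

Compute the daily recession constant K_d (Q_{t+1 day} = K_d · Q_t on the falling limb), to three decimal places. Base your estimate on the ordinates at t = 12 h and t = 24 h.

K_d ≈ 0.156

Between t = 12 h and t = 24 h the flow falls from 51.4 to 20.3 cfs over 3×4 h = 12 h.
Per-interval ratio K = (20.3/51.4)^(1/3) = 0.7337; K_d = K^(24/4) = 0.156.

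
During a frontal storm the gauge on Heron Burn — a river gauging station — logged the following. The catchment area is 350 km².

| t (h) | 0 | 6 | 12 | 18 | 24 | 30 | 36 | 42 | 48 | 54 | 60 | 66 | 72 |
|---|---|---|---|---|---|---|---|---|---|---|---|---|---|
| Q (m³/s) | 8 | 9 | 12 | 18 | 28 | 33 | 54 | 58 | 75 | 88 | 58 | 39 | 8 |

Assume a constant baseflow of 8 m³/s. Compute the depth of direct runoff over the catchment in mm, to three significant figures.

d ≈ 23.7 mm

Direct runoff: 0.0, 1.0, 4.0, 10.0, 20.0, 25.0, 46.0, 50.0, 67.0, 80.0, 50.0, 31.0, 0.0 m³/s; ΣQ_DR = 384.0 m³/s.
V = ΣQ_DR · Δt = 384.0 × 21600 s = 8.294 × 10^6 m³.
Over A = 350 km², depth = V / A = 23.7 mm.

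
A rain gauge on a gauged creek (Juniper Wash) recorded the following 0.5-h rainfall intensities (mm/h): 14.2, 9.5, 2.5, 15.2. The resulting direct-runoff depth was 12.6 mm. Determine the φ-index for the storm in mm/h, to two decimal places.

Only the 3 blocks with intensity above φ contribute runoff: 14.2, 9.5, 15.2 mm/h.
Σ(I−φ)·Δt = d  ⇒  (14.2+9.5+15.2 − 3φ)·0.5 = 12.6
φ = (38.90 − 12.6/0.5) / 3 = 4.57 mm/h.

φ ≈ 4.57 mm/h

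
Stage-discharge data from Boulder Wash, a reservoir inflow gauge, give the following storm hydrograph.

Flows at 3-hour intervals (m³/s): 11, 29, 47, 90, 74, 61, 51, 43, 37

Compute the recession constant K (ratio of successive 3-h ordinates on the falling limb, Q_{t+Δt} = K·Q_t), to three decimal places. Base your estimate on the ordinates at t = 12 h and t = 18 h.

Using the recession-limb readings at t = 12 h and t = 18 h: Q falls from 74 to 51 m³/s over 2 intervals.
K = (Q₂/Q₁)^(1/2) = (51/74)^(1/2) = 0.830.

K ≈ 0.830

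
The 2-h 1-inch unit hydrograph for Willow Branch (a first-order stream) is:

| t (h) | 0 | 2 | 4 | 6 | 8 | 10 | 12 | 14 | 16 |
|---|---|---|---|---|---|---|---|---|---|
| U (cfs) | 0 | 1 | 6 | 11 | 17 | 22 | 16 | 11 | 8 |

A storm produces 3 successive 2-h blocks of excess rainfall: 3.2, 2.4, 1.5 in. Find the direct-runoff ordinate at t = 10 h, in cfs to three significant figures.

Q ≈ 128 cfs

By discrete convolution, Q_j = Σ (P_i / 1 in) · U_{j−i}.
At t = 10 h (j=5): Q = (3.2/1)·22 + (2.4/1)·17 + (1.5/1)·11 = 128 cfs.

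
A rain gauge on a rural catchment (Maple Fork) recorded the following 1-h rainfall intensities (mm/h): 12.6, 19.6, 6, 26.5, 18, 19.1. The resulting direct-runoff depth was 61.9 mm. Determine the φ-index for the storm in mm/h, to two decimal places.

Only the 5 blocks with intensity above φ contribute runoff: 12.6, 19.6, 26.5, 18, 19.1 mm/h.
Σ(I−φ)·Δt = d  ⇒  (12.6+19.6+26.5+18+19.1 − 5φ)·1 = 61.9
φ = (95.80 − 61.9/1) / 5 = 6.78 mm/h.

φ ≈ 6.78 mm/h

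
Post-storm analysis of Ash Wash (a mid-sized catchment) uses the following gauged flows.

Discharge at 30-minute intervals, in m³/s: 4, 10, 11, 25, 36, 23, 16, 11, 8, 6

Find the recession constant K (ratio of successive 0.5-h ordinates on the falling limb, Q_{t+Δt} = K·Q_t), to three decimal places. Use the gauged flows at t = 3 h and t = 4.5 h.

Using the recession-limb readings at t = 3 h and t = 4.5 h: Q falls from 16 to 6 m³/s over 3 intervals.
K = (Q₂/Q₁)^(1/3) = (6/16)^(1/3) = 0.721.

K ≈ 0.721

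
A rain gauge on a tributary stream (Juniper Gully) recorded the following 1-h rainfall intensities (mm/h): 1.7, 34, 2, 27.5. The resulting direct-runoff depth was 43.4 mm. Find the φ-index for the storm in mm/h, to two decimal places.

Only the 2 blocks with intensity above φ contribute runoff: 34, 27.5 mm/h.
Σ(I−φ)·Δt = d  ⇒  (34+27.5 − 2φ)·1 = 43.4
φ = (61.50 − 43.4/1) / 2 = 9.05 mm/h.

φ ≈ 9.05 mm/h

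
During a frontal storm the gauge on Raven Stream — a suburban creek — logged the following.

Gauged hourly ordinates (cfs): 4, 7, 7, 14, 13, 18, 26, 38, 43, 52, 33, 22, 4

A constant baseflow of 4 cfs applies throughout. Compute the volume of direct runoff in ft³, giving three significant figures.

Direct-runoff ordinates (Q − Q_b): 0.0, 3.0, 3.0, 10.0, 9.0, 14.0, 22.0, 34.0, 39.0, 48.0, 29.0, 18.0, 0.0 cfs.
ΣQ_DR = 229.0 cfs.
With Δt = 1 h = 3600 s, V = ΣQ_DR · Δt = 229.0 × 3600 = 8.24 × 10^5 ft³.

V ≈ 8.24 × 10^5 ft³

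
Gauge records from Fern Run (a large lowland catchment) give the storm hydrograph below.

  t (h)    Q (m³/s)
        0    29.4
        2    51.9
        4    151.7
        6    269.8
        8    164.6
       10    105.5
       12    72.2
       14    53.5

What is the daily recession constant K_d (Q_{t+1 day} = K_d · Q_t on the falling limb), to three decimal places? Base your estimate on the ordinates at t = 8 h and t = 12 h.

K_d ≈ 0.007

Between t = 8 h and t = 12 h the flow falls from 164.6 to 72.2 m³/s over 2×2 h = 4 h.
Per-interval ratio K = (72.2/164.6)^(1/2) = 0.6623; K_d = K^(24/2) = 0.007.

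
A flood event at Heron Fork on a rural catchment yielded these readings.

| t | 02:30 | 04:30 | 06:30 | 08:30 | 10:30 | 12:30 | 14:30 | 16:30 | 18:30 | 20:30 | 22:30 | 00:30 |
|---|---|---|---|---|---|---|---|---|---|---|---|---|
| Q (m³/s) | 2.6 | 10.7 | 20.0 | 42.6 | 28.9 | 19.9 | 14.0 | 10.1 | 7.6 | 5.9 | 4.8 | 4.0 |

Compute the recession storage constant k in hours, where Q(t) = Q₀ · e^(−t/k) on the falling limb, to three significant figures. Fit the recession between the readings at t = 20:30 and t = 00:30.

k ≈ 10.3 h

On the falling limb, Q drops from 5.9 to 4.0 m³/s between t = 20:30 and t = 00:30 (Δt = 4 h).
k = −Δt / ln(Q₂/Q₁) = −4 / ln(4.0/5.9) = 10.3 h.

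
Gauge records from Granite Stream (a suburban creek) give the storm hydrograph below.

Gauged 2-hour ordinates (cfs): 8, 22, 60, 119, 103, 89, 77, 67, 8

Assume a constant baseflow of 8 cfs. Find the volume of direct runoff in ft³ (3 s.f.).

Direct-runoff ordinates (Q − Q_b): 0.0, 14.0, 52.0, 111.0, 95.0, 81.0, 69.0, 59.0, 0.0 cfs.
ΣQ_DR = 481.0 cfs.
With Δt = 2 h = 7200 s, V = ΣQ_DR · Δt = 481.0 × 7200 = 3.46 × 10^6 ft³.

V ≈ 3.46 × 10^6 ft³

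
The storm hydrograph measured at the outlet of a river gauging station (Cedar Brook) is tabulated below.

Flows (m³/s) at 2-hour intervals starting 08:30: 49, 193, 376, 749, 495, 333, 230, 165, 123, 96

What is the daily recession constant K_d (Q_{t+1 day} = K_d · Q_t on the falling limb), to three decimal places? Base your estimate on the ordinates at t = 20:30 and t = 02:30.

Between t = 20:30 and t = 02:30 the flow falls from 230 to 96 m³/s over 3×2 h = 6 h.
Per-interval ratio K = (96/230)^(1/3) = 0.7473; K_d = K^(24/2) = 0.030.

K_d ≈ 0.030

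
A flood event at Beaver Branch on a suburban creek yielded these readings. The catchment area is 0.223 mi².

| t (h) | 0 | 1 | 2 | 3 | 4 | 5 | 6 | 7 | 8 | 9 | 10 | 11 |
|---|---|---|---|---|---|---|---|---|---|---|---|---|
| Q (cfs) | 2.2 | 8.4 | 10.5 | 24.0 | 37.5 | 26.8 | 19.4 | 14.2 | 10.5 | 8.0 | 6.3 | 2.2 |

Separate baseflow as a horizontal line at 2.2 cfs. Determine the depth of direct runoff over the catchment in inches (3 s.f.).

d ≈ 0.998 in

Direct runoff: 0.0, 6.2, 8.3, 21.8, 35.3, 24.6, 17.2, 12.0, 8.3, 5.8, 4.1, 0.0 cfs; ΣQ_DR = 143.6 cfs.
V = ΣQ_DR · Δt = 143.6 × 3600 s = 5.170 × 10^5 ft³.
Over A = 0.223 mi², depth = V / A = 0.998 in.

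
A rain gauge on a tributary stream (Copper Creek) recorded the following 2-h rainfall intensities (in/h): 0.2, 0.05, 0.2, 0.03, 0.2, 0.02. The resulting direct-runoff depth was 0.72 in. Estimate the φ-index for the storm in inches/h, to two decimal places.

Only the 3 blocks with intensity above φ contribute runoff: 0.2, 0.2, 0.2 in/h.
Σ(I−φ)·Δt = d  ⇒  (0.2+0.2+0.2 − 3φ)·2 = 0.72
φ = (0.6000 − 0.72/2) / 3 = 0.08 in/h.

φ ≈ 0.08 in/h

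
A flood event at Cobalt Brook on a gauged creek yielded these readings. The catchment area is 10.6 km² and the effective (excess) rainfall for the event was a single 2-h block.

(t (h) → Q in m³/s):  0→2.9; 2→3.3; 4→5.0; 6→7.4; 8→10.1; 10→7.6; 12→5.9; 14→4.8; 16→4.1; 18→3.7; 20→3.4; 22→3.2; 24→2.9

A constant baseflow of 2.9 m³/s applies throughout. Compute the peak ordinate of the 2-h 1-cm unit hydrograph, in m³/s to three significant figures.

Direct runoff: 0.0, 0.4, 2.1, 4.5, 7.2, 4.7, 3.0, 1.9, 1.2, 0.8, 0.5, 0.3, 0.0 m³/s; ΣQ_DR = 26.60 m³/s, peak = 7.2 m³/s.
Runoff depth d = ΣQ_DR·Δt / A = 26.60 × 7200 / (10.6 km²) = 18.07 mm.
The 1-cm UH is the DRH scaled by (10 mm)/d, so U_p = 7.2 × 10/18.07 = 3.98 m³/s.

U_p ≈ 3.98 m³/s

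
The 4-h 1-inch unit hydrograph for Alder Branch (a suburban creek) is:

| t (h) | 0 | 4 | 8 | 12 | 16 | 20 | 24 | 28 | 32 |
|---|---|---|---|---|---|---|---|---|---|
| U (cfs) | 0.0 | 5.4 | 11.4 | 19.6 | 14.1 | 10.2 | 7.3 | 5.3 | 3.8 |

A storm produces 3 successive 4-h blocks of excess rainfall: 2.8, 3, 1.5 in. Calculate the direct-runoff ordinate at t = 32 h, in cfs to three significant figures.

Q ≈ 37.5 cfs

By discrete convolution, Q_j = Σ (P_i / 1 in) · U_{j−i}.
At t = 32 h (j=8): Q = (2.8/1)·3.8 + (3/1)·5.3 + (1.5/1)·7.3 = 37.5 cfs.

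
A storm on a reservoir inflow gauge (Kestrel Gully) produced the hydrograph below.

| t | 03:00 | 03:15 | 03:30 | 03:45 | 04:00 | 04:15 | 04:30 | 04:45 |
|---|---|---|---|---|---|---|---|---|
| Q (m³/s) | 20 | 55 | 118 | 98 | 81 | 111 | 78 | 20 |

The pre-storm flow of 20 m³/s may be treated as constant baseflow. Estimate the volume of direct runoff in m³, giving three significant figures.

V ≈ 3.79 × 10^5 m³

Direct-runoff ordinates (Q − Q_b): 0.0, 35.0, 98.0, 78.0, 61.0, 91.0, 58.0, 0.0 m³/s.
ΣQ_DR = 421.0 m³/s.
With Δt = 0.25 h = 900 s, V = ΣQ_DR · Δt = 421.0 × 900 = 3.79 × 10^5 m³.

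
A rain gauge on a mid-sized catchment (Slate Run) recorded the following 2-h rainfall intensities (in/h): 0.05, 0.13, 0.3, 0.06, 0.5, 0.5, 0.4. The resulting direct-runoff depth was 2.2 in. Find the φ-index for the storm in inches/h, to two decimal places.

Only the 4 blocks with intensity above φ contribute runoff: 0.3, 0.5, 0.5, 0.4 in/h.
Σ(I−φ)·Δt = d  ⇒  (0.3+0.5+0.5+0.4 − 4φ)·2 = 2.2
φ = (1.700 − 2.2/2) / 4 = 0.15 in/h.

φ ≈ 0.15 in/h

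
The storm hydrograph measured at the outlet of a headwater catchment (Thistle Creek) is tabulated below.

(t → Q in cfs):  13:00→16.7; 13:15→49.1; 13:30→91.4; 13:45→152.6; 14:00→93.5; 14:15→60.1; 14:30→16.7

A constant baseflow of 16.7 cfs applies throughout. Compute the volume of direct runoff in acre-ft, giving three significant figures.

V ≈ 7.50 acre-ft

Direct-runoff ordinates (Q − Q_b): 0.0, 32.4, 74.7, 135.9, 76.8, 43.4, 0.0 cfs.
ΣQ_DR = 363.2 cfs.
With Δt = 0.25 h = 900 s, V = ΣQ_DR · Δt = 363.2 × 900 = 3.27 × 10^5 ft³ = 7.50 acre-ft.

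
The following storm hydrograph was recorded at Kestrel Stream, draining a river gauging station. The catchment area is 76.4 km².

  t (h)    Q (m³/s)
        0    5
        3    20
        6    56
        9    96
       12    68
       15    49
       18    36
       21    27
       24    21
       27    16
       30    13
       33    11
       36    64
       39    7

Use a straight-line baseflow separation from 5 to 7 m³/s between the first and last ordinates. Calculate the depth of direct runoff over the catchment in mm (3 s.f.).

Direct runoff: 0.00, 14.85, 50.69, 90.54, 62.38, 43.23, 30.08, 20.92, 14.77, 9.62, 6.46, 4.31, 57.15, 0.00 m³/s; ΣQ_DR = 405.0 m³/s.
V = ΣQ_DR · Δt = 405.0 × 10800 s = 4.374 × 10^6 m³.
Over A = 76.4 km², depth = V / A = 57.3 mm.

d ≈ 57.3 mm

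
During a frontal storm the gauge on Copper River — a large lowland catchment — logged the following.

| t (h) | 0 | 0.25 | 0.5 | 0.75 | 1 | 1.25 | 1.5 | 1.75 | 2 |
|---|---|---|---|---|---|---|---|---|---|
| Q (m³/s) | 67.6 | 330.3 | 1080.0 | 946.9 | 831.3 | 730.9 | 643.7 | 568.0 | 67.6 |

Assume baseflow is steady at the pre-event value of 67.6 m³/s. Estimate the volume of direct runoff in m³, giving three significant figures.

V ≈ 4.19 × 10^6 m³

Direct-runoff ordinates (Q − Q_b): 0.0, 262.7, 1012.4, 879.3, 763.7, 663.3, 576.1, 500.4, 0.0 m³/s.
ΣQ_DR = 4658 m³/s.
With Δt = 0.25 h = 900 s, V = ΣQ_DR · Δt = 4658 × 900 = 4.19 × 10^6 m³.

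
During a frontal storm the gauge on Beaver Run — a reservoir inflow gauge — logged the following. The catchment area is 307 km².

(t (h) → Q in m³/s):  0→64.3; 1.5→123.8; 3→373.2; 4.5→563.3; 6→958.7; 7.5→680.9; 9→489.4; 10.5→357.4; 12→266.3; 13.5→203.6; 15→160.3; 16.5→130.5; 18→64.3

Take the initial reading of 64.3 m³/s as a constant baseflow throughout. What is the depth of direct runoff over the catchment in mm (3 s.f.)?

d ≈ 63.3 mm

Direct runoff: 0.0, 59.5, 308.9, 499.0, 894.4, 616.6, 425.1, 293.1, 202.0, 139.3, 96.0, 66.2, 0.0 m³/s; ΣQ_DR = 3600 m³/s.
V = ΣQ_DR · Δt = 3600 × 5400 s = 1.944 × 10^7 m³.
Over A = 307 km², depth = V / A = 63.3 mm.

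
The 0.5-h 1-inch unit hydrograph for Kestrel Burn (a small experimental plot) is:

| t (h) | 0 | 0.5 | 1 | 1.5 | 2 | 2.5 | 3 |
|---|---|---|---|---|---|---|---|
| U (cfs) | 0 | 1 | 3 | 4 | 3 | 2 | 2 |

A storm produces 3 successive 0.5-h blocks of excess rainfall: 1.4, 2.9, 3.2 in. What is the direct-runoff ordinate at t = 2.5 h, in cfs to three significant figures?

By discrete convolution, Q_j = Σ (P_i / 1 in) · U_{j−i}.
At t = 2.5 h (j=5): Q = (1.4/1)·2 + (2.9/1)·3 + (3.2/1)·4 = 24.3 cfs.

Q ≈ 24.3 cfs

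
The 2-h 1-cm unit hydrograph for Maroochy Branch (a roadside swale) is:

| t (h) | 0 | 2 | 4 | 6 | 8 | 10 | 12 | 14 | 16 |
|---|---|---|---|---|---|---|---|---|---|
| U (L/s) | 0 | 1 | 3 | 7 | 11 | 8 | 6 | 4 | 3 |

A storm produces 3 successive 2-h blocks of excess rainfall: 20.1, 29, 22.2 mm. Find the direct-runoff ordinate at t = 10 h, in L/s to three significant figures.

By discrete convolution, Q_j = Σ (P_i / 10 mm) · U_{j−i}.
At t = 10 h (j=5): Q = (20.1/10)·8 + (29/10)·11 + (22.2/10)·7 = 63.5 L/s.

Q ≈ 63.5 L/s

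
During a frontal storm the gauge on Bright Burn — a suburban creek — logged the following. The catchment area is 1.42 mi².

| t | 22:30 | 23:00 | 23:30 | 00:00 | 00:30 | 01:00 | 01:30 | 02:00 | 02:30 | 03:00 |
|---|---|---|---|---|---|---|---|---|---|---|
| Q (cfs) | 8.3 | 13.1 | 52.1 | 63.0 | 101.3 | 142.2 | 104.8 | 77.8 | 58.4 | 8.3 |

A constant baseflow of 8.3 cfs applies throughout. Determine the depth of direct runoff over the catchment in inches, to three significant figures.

Direct runoff: 0.0, 4.8, 43.8, 54.7, 93.0, 133.9, 96.5, 69.5, 50.1, 0.0 cfs; ΣQ_DR = 546.3 cfs.
V = ΣQ_DR · Δt = 546.3 × 1800 s = 9.833 × 10^5 ft³.
Over A = 1.42 mi², depth = V / A = 0.298 in.

d ≈ 0.298 in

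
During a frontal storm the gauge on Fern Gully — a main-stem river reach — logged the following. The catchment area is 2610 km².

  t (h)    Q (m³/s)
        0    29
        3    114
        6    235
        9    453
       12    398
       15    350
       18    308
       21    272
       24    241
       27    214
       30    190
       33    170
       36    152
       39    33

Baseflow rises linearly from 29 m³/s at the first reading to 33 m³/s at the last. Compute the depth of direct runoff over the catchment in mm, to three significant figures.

Direct runoff: 0.00, 84.69, 205.38, 423.08, 367.77, 319.46, 277.15, 240.85, 209.54, 182.23, 157.92, 137.62, 119.31, 0.00 m³/s; ΣQ_DR = 2725 m³/s.
V = ΣQ_DR · Δt = 2725 × 10800 s = 2.943 × 10^7 m³.
Over A = 2610 km², depth = V / A = 11.3 mm.

d ≈ 11.3 mm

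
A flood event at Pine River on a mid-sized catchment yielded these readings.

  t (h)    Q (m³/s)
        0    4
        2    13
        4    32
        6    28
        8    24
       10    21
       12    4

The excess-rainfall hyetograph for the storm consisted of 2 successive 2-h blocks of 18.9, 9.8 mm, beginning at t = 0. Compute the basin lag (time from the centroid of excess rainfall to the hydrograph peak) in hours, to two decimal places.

Centroid of excess rainfall: t_c = Σ P_i·t̄_i / ΣP_i = 1.6829 h (block centres at 1, 3 h).
Hydrograph peak occurs at t = 4 h, so basin lag t_L = 4 − 1.6829 = 2.32 h.

t_L ≈ 2.32 h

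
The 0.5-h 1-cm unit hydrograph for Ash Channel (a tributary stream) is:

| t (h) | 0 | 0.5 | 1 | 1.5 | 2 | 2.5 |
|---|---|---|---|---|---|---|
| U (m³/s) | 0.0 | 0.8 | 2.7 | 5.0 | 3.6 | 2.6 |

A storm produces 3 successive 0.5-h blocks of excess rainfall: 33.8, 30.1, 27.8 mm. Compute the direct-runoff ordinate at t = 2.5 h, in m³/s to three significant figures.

Q ≈ 33.5 m³/s

By discrete convolution, Q_j = Σ (P_i / 10 mm) · U_{j−i}.
At t = 2.5 h (j=5): Q = (33.8/10)·2.6 + (30.1/10)·3.6 + (27.8/10)·5.0 = 33.5 m³/s.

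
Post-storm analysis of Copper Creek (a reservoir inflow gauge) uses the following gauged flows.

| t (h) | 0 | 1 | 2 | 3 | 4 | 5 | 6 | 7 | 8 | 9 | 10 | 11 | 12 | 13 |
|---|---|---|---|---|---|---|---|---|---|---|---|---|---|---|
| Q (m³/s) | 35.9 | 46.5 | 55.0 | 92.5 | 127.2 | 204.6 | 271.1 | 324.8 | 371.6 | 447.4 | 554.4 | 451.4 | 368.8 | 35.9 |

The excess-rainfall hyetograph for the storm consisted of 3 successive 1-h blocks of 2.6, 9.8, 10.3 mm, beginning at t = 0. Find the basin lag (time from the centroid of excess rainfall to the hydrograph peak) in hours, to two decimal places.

t_L ≈ 8.16 h

Centroid of excess rainfall: t_c = Σ P_i·t̄_i / ΣP_i = 1.8392 h (block centres at 0.5, 1.5, 2.5 h).
Hydrograph peak occurs at t = 10 h, so basin lag t_L = 10 − 1.8392 = 8.16 h.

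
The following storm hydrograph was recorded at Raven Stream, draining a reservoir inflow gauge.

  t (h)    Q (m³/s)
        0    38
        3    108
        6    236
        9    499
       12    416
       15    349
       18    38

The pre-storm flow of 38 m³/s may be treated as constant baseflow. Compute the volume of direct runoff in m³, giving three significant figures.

Direct-runoff ordinates (Q − Q_b): 0.0, 70.0, 198.0, 461.0, 378.0, 311.0, 0.0 m³/s.
ΣQ_DR = 1418 m³/s.
With Δt = 3 h = 10800 s, V = ΣQ_DR · Δt = 1418 × 10800 = 1.53 × 10^7 m³.

V ≈ 1.53 × 10^7 m³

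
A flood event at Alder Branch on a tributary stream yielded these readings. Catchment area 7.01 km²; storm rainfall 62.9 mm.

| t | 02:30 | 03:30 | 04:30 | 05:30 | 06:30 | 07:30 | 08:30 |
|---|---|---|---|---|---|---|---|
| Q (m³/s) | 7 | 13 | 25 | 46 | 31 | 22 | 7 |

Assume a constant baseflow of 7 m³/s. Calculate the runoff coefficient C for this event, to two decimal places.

C ≈ 0.83

ΣQ_DR = 102.0 m³/s; V = ΣQ_DR·Δt = 3.672 × 10^5 m³.
Runoff depth d = V / A = 52.38 mm.
C = d / P = 52.38 / 62.9 = 0.83.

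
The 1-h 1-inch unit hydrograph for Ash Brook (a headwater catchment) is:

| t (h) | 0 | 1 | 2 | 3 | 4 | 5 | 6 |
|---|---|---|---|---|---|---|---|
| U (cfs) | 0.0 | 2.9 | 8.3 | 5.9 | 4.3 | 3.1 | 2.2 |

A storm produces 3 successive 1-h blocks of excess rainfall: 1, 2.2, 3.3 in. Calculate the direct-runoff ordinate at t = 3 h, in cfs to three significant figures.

By discrete convolution, Q_j = Σ (P_i / 1 in) · U_{j−i}.
At t = 3 h (j=3): Q = (1/1)·5.9 + (2.2/1)·8.3 + (3.3/1)·2.9 = 33.7 cfs.

Q ≈ 33.7 cfs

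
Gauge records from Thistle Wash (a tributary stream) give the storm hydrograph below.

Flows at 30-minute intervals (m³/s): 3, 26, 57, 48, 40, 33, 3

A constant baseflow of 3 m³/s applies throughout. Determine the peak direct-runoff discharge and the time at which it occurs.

Subtracting baseflow gives direct-runoff ordinates: 0.0, 23.0, 54.0, 45.0, 37.0, 30.0, 0.0 m³/s.
The maximum is 54.0 m³/s, occurring at the reading for t = 1 h.

Q_p = 54.0 m³/s at t = 1 h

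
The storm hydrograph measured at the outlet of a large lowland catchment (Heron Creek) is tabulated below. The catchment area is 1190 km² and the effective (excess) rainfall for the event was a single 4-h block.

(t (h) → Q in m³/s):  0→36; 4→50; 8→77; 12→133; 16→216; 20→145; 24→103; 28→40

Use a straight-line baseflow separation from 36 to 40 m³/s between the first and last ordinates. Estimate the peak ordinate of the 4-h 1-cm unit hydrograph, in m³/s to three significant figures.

Direct runoff: 0.00, 13.43, 39.86, 95.29, 177.71, 106.14, 63.57, 0.00 m³/s; ΣQ_DR = 496.0 m³/s, peak = 177.71 m³/s.
Runoff depth d = ΣQ_DR·Δt / A = 496.0 × 14400 / (1190 km²) = 6.002 mm.
The 1-cm UH is the DRH scaled by (10 mm)/d, so U_p = 177.71 × 10/6.002 = 296 m³/s.

U_p ≈ 296 m³/s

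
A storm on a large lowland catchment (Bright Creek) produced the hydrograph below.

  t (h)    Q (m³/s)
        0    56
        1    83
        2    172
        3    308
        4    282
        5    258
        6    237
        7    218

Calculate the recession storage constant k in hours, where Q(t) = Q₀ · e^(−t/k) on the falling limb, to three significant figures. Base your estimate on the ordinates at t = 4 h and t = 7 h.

On the falling limb, Q drops from 282 to 218 m³/s between t = 4 h and t = 7 h (Δt = 3 h).
k = −Δt / ln(Q₂/Q₁) = −3 / ln(218/282) = 11.7 h.

k ≈ 11.7 h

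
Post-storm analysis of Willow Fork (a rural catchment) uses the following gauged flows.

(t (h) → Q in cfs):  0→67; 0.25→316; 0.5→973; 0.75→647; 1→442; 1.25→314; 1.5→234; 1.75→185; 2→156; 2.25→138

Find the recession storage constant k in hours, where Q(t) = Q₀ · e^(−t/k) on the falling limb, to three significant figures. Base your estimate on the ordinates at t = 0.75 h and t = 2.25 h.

k ≈ 0.971 h

On the falling limb, Q drops from 647 to 138 cfs between t = 0.75 h and t = 2.25 h (Δt = 1.5 h).
k = −Δt / ln(Q₂/Q₁) = −1.5 / ln(138/647) = 0.971 h.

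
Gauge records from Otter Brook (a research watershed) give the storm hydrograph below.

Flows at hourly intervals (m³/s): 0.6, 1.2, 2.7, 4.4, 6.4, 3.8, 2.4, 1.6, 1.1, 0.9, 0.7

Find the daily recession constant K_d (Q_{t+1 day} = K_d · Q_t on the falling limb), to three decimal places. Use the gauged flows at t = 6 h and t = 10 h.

K_d ≈ 0.001

Between t = 6 h and t = 10 h the flow falls from 2.4 to 0.7 m³/s over 4×1 h = 4 h.
Per-interval ratio K = (0.7/2.4)^(1/4) = 0.7349; K_d = K^(24/1) = 0.001.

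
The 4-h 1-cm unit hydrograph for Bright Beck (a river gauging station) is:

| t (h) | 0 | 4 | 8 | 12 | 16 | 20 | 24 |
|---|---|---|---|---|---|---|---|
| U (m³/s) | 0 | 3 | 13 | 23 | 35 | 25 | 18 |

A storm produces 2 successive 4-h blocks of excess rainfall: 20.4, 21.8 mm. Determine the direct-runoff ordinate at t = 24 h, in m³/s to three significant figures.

Q ≈ 91.2 m³/s

By discrete convolution, Q_j = Σ (P_i / 10 mm) · U_{j−i}.
At t = 24 h (j=6): Q = (20.4/10)·18 + (21.8/10)·25 = 91.2 m³/s.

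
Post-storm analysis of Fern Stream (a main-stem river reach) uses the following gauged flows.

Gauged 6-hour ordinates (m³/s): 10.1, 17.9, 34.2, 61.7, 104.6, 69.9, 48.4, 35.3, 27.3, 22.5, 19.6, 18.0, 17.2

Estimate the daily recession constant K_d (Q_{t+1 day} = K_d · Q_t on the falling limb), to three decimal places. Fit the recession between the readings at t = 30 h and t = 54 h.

K_d ≈ 0.322

Between t = 30 h and t = 54 h the flow falls from 69.9 to 22.5 m³/s over 4×6 h = 24 h.
Per-interval ratio K = (22.5/69.9)^(1/4) = 0.7532; K_d = K^(24/6) = 0.322.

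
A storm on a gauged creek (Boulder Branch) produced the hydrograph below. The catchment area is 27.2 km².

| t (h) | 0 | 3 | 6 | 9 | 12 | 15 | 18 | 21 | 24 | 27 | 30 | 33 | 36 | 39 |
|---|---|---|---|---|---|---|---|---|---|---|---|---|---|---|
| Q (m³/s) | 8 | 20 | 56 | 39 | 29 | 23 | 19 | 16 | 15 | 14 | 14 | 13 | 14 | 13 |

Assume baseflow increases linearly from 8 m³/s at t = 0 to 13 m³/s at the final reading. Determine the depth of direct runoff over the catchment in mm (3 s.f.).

d ≈ 58.0 mm

Direct runoff: 0.00, 11.62, 47.23, 29.85, 19.46, 13.08, 8.69, 5.31, 3.92, 2.54, 2.15, 0.77, 1.38, 0.00 m³/s; ΣQ_DR = 146.0 m³/s.
V = ΣQ_DR · Δt = 146.0 × 10800 s = 1.577 × 10^6 m³.
Over A = 27.2 km², depth = V / A = 58.0 mm.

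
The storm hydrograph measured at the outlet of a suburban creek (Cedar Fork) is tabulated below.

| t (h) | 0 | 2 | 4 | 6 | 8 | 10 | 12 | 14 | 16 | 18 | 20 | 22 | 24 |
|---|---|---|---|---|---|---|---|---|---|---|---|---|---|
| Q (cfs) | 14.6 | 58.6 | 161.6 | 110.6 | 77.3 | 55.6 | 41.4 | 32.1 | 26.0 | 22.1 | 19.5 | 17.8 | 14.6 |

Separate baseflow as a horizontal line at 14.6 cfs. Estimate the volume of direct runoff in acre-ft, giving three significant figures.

Direct-runoff ordinates (Q − Q_b): 0.0, 44.0, 147.0, 96.0, 62.7, 41.0, 26.8, 17.5, 11.4, 7.5, 4.9, 3.2, 0.0 cfs.
ΣQ_DR = 462.0 cfs.
With Δt = 2 h = 7200 s, V = ΣQ_DR · Δt = 462.0 × 7200 = 3.33 × 10^6 ft³ = 76.4 acre-ft.

V ≈ 76.4 acre-ft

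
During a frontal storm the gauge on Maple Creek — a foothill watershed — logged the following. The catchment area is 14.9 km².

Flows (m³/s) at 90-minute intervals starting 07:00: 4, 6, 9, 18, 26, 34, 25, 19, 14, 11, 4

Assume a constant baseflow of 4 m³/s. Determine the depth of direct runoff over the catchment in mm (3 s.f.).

Direct runoff: 0.0, 2.0, 5.0, 14.0, 22.0, 30.0, 21.0, 15.0, 10.0, 7.0, 0.0 m³/s; ΣQ_DR = 126.0 m³/s.
V = ΣQ_DR · Δt = 126.0 × 5400 s = 6.804 × 10^5 m³.
Over A = 14.9 km², depth = V / A = 45.7 mm.

d ≈ 45.7 mm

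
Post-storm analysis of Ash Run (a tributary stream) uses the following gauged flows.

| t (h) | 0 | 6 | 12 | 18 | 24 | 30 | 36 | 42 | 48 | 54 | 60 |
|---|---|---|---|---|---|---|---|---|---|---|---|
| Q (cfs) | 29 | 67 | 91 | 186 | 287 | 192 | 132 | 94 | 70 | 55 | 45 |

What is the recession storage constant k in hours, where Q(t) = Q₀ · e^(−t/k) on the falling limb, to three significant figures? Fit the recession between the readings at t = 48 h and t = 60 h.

k ≈ 27.2 h

On the falling limb, Q drops from 70 to 45 cfs between t = 48 h and t = 60 h (Δt = 12 h).
k = −Δt / ln(Q₂/Q₁) = −12 / ln(45/70) = 27.2 h.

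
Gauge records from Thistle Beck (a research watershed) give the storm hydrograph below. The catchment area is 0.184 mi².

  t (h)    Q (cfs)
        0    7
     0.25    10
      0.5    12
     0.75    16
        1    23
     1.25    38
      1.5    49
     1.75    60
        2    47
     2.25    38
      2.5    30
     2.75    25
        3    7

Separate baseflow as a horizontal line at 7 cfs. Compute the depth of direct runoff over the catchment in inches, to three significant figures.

Direct runoff: 0.0, 3.0, 5.0, 9.0, 16.0, 31.0, 42.0, 53.0, 40.0, 31.0, 23.0, 18.0, 0.0 cfs; ΣQ_DR = 271.0 cfs.
V = ΣQ_DR · Δt = 271.0 × 900 s = 2.439 × 10^5 ft³.
Over A = 0.184 mi², depth = V / A = 0.571 in.

d ≈ 0.571 in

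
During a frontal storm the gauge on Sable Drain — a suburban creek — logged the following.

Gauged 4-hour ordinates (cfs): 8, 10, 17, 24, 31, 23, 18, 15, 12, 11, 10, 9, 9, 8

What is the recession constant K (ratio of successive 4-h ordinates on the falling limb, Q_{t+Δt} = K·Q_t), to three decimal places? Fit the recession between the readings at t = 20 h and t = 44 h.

K ≈ 0.855

Using the recession-limb readings at t = 20 h and t = 44 h: Q falls from 23 to 9 cfs over 6 intervals.
K = (Q₂/Q₁)^(1/6) = (9/23)^(1/6) = 0.855.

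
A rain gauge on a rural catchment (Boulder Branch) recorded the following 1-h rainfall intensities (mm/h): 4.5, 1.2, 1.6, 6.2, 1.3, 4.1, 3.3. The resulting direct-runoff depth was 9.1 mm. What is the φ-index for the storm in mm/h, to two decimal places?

φ ≈ 2.25 mm/h

Only the 4 blocks with intensity above φ contribute runoff: 4.5, 6.2, 4.1, 3.3 mm/h.
Σ(I−φ)·Δt = d  ⇒  (4.5+6.2+4.1+3.3 − 4φ)·1 = 9.1
φ = (18.10 − 9.1/1) / 4 = 2.25 mm/h.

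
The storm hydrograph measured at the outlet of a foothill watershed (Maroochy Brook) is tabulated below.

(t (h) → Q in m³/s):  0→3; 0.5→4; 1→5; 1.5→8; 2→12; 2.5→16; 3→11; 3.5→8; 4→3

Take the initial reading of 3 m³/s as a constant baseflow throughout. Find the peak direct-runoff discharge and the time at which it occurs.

Q_p = 13.0 m³/s at t = 2.5 h

Subtracting baseflow gives direct-runoff ordinates: 0.0, 1.0, 2.0, 5.0, 9.0, 13.0, 8.0, 5.0, 0.0 m³/s.
The maximum is 13.0 m³/s, occurring at the reading for t = 2.5 h.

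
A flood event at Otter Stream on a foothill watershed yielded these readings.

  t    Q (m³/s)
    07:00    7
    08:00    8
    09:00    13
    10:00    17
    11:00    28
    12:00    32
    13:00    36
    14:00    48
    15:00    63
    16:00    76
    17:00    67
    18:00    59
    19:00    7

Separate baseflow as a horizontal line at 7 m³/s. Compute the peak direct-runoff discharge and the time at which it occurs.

Q_p = 69.0 m³/s at t = 16:00

Subtracting baseflow gives direct-runoff ordinates: 0.0, 1.0, 6.0, 10.0, 21.0, 25.0, 29.0, 41.0, 56.0, 69.0, 60.0, 52.0, 0.0 m³/s.
The maximum is 69.0 m³/s, occurring at the reading for t = 16:00.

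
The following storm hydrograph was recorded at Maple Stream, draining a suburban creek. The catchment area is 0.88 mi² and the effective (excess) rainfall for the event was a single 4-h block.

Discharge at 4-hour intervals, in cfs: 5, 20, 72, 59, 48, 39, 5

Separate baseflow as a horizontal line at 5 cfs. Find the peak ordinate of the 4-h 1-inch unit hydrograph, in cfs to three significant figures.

U_p ≈ 44.7 cfs

Direct runoff: 0.0, 15.0, 67.0, 54.0, 43.0, 34.0, 0.0 cfs; ΣQ_DR = 213.0 cfs, peak = 67.0 cfs.
Runoff depth d = ΣQ_DR·Δt / A = 213.0 × 14400 / (0.88 mi²) = 1.500 in.
The 1-inch UH is the DRH scaled by (1 in)/d, so U_p = 67.0 × 1/1.500 = 44.7 cfs.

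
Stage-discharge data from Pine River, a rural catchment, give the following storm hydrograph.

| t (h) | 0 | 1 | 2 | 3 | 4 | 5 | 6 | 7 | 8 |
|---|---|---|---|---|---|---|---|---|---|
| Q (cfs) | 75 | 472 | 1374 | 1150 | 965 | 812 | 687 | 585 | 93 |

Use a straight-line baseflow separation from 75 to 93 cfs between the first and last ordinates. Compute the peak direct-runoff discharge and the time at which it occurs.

Subtracting baseflow gives direct-runoff ordinates: 0.00, 394.75, 1294.50, 1068.25, 881.00, 725.75, 598.50, 494.25, 0.00 cfs.
The maximum is 1294.50 cfs, occurring at the reading for t = 2 h.

Q_p = 1294.50 cfs at t = 2 h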